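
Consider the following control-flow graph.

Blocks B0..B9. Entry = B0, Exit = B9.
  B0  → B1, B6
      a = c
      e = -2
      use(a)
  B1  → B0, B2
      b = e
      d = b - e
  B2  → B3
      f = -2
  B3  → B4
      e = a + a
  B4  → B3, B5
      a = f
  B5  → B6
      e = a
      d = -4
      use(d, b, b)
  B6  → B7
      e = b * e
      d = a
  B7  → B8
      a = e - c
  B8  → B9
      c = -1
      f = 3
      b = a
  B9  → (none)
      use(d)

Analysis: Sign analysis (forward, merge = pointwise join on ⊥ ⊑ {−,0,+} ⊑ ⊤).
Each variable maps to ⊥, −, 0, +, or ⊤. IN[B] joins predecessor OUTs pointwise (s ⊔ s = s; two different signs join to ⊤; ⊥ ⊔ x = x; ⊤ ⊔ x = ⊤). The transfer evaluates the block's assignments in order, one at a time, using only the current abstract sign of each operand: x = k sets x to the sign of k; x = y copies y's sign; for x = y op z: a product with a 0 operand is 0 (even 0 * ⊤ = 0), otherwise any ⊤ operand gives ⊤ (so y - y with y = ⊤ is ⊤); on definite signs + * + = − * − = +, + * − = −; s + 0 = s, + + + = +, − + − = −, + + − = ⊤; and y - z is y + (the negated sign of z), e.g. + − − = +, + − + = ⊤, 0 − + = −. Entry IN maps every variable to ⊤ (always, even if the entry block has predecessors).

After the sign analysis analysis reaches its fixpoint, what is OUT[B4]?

Per-block solution:
  B0:   IN=(all ⊤)   OUT={e:-; rest ⊤}
  B1:   IN={e:-; rest ⊤}   OUT={b:-, e:-; rest ⊤}
  B2:   IN={b:-, e:-; rest ⊤}   OUT={b:-, e:-, f:-; rest ⊤}
  B3:   IN={b:-, f:-; rest ⊤}   OUT={b:-, f:-; rest ⊤}
  B4:   IN={b:-, f:-; rest ⊤}   OUT={a:-, b:-, f:-; rest ⊤}
  B5:   IN={a:-, b:-, f:-; rest ⊤}   OUT={a:-, b:-, d:-, e:-, f:-; rest ⊤}
  B6:   IN={e:-; rest ⊤}   OUT=(all ⊤)
  B7:   IN=(all ⊤)   OUT=(all ⊤)
  B8:   IN=(all ⊤)   OUT={c:-, f:+; rest ⊤}
  B9:   IN={c:-, f:+; rest ⊤}   OUT={c:-, f:+; rest ⊤}

Merge at B4: IN[B4] = OUT[B3] = {a: ⊤, b: -, c: ⊤, d: ⊤, e: ⊤, f: -}
Applying B4's transfer function to that IN value gives OUT[B4] (row B4 above).

Answer: {a: -, b: -, c: ⊤, d: ⊤, e: ⊤, f: -}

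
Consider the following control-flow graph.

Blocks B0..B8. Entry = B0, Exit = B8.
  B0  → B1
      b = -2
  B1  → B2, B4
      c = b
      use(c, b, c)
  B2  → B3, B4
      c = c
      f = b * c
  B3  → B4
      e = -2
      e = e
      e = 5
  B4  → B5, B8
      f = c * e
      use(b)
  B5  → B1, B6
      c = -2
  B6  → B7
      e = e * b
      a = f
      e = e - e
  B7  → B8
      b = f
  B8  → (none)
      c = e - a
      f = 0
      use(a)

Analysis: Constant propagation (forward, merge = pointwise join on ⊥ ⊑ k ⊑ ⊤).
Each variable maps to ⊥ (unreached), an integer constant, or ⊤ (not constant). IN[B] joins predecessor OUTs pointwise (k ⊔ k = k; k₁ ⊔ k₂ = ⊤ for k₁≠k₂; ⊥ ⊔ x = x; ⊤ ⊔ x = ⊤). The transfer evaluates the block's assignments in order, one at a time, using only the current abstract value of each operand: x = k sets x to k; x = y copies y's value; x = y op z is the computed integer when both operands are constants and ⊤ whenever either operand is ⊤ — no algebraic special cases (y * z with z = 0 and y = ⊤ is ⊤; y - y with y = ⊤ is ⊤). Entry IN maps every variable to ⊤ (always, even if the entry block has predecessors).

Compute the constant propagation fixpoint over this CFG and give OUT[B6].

Per-block solution:
  B0:  IN=(all ⊤)  OUT={b:-2; rest ⊤}
  B1:  IN={b:-2; rest ⊤}  OUT={b:-2, c:-2; rest ⊤}
  B2:  IN={b:-2, c:-2; rest ⊤}  OUT={b:-2, c:-2, f:4; rest ⊤}
  B3:  IN={b:-2, c:-2, f:4; rest ⊤}  OUT={b:-2, c:-2, e:5, f:4; rest ⊤}
  B4:  IN={b:-2, c:-2; rest ⊤}  OUT={b:-2, c:-2; rest ⊤}
  B5:  IN={b:-2, c:-2; rest ⊤}  OUT={b:-2, c:-2; rest ⊤}
  B6:  IN={b:-2, c:-2; rest ⊤}  OUT={b:-2, c:-2; rest ⊤}
  B7:  IN={b:-2, c:-2; rest ⊤}  OUT={c:-2; rest ⊤}
  B8:  IN={c:-2; rest ⊤}  OUT={f:0; rest ⊤}

Merge at B6: IN[B6] = OUT[B5] = {a: ⊤, b: -2, c: -2, d: ⊤, e: ⊤, f: ⊤}
Applying B6's transfer function to that IN value gives OUT[B6] (row B6 above).

Answer: {a: ⊤, b: -2, c: -2, d: ⊤, e: ⊤, f: ⊤}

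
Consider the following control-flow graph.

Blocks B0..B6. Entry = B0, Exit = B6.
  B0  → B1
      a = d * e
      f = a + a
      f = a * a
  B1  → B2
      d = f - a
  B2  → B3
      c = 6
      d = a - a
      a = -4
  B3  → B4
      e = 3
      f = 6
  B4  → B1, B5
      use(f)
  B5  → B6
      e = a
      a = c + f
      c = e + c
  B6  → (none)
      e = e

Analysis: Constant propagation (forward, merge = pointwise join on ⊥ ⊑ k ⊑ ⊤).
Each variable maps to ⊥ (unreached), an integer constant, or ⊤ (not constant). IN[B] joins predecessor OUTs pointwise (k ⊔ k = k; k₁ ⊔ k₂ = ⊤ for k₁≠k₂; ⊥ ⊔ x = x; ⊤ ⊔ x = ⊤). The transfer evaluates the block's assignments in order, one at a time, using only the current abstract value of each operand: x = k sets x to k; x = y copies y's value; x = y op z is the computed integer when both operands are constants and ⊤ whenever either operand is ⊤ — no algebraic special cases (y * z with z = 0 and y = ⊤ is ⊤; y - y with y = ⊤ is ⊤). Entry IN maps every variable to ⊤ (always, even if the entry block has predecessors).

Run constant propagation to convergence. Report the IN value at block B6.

Converged values:
  B0:   IN=(all ⊤)   OUT=(all ⊤)
  B1:   IN=(all ⊤)   OUT=(all ⊤)
  B2:   IN=(all ⊤)   OUT={a:-4, c:6; rest ⊤}
  B3:   IN={a:-4, c:6; rest ⊤}   OUT={a:-4, c:6, e:3, f:6; rest ⊤}
  B4:   IN={a:-4, c:6, e:3, f:6; rest ⊤}   OUT={a:-4, c:6, e:3, f:6; rest ⊤}
  B5:   IN={a:-4, c:6, e:3, f:6; rest ⊤}   OUT={a:12, c:2, e:-4, f:6; rest ⊤}
  B6:   IN={a:12, c:2, e:-4, f:6; rest ⊤}   OUT={a:12, c:2, e:-4, f:6; rest ⊤}

Merge at B6: IN[B6] = OUT[B5] = {a: 12, b: ⊤, c: 2, d: ⊤, e: -4, f: 6}

Answer: {a: 12, b: ⊤, c: 2, d: ⊤, e: -4, f: 6}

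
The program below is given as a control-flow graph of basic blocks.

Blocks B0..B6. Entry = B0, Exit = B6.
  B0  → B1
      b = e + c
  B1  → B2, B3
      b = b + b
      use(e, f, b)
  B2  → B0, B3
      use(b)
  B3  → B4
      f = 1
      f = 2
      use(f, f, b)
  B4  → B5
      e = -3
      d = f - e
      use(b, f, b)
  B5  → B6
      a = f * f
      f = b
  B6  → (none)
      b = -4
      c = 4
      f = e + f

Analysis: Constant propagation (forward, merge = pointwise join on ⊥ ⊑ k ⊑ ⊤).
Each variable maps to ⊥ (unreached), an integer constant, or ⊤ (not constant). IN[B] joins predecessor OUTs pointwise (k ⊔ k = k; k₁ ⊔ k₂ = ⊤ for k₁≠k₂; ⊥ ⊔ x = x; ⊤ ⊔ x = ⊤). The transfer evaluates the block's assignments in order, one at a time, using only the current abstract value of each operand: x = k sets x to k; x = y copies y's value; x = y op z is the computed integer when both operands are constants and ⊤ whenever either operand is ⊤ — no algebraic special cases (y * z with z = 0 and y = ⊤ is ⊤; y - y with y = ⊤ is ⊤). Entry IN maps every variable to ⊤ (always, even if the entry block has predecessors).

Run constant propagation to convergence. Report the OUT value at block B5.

Fixpoint table:
  B0:  IN=(all ⊤)  OUT=(all ⊤)
  B1:  IN=(all ⊤)  OUT=(all ⊤)
  B2:  IN=(all ⊤)  OUT=(all ⊤)
  B3:  IN=(all ⊤)  OUT={f:2; rest ⊤}
  B4:  IN={f:2; rest ⊤}  OUT={d:5, e:-3, f:2; rest ⊤}
  B5:  IN={d:5, e:-3, f:2; rest ⊤}  OUT={a:4, d:5, e:-3; rest ⊤}
  B6:  IN={a:4, d:5, e:-3; rest ⊤}  OUT={a:4, b:-4, c:4, d:5, e:-3; rest ⊤}

Merge at B5: IN[B5] = OUT[B4] = {a: ⊤, b: ⊤, c: ⊤, d: 5, e: -3, f: 2}
Applying B5's transfer function to that IN value gives OUT[B5] (row B5 above).

Answer: {a: 4, b: ⊤, c: ⊤, d: 5, e: -3, f: ⊤}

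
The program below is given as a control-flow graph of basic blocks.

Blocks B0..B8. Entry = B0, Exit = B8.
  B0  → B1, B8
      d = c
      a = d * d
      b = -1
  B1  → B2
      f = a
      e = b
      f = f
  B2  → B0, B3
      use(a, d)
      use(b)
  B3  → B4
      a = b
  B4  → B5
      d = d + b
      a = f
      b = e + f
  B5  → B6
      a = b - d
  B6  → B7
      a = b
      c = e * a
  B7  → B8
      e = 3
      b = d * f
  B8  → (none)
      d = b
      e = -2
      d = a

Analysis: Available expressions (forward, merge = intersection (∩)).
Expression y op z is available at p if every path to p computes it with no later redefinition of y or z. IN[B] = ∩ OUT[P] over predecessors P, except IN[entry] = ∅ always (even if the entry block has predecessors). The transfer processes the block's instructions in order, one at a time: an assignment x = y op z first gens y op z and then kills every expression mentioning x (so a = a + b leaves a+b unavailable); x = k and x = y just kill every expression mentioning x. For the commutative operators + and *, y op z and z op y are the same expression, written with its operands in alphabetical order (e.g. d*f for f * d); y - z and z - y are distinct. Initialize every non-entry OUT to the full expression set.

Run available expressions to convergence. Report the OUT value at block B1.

Answer: {d*d}

Working:
Converged values:
  B0:  IN={}  OUT={d*d}
  B1:  IN={d*d}  OUT={d*d}
  B2:  IN={d*d}  OUT={d*d}
  B3:  IN={d*d}  OUT={d*d}
  B4:  IN={d*d}  OUT={e+f}
  B5:  IN={e+f}  OUT={b-d, e+f}
  B6:  IN={b-d, e+f}  OUT={a*e, b-d, e+f}
  B7:  IN={a*e, b-d, e+f}  OUT={d*f}
  B8:  IN={}  OUT={}

Merge at B1: IN[B1] = OUT[B0] = {d*d}
Applying B1's transfer function to that IN value gives OUT[B1] (row B1 above).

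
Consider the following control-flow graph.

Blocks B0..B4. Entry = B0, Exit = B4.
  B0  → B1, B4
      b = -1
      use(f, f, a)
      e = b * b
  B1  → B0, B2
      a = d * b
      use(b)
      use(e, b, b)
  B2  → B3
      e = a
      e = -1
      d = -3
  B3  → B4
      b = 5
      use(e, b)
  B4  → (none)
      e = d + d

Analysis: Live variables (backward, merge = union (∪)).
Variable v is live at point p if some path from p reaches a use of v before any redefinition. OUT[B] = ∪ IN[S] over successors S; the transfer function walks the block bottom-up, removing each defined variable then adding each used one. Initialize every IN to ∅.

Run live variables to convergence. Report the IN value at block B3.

Answer: {d, e}

Derivation:
Fixpoint table:
  B0:  IN={a, d, f}  OUT={b, d, e, f}
  B1:  IN={b, d, e, f}  OUT={a, d, f}
  B2:  IN={a}  OUT={d, e}
  B3:  IN={d, e}  OUT={d}
  B4:  IN={d}  OUT={}

Merge at B3: OUT[B3] = IN[B4] = {d}
Applying B3's transfer function to that OUT value gives IN[B3] (row B3 above).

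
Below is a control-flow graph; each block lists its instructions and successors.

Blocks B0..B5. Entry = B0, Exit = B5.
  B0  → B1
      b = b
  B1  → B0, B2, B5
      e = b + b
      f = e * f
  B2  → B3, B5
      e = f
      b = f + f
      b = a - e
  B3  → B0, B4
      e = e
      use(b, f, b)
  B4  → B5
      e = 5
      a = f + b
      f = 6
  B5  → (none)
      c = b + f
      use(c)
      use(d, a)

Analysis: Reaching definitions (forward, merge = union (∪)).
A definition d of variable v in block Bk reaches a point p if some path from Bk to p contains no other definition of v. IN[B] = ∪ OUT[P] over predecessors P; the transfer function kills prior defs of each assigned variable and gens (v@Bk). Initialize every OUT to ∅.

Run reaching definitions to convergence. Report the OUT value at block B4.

Converged values:
  B0:  IN={b@B0, b@B2, e@B1, e@B3, f@B1}  OUT={b@B0, e@B1, e@B3, f@B1}
  B1:  IN={b@B0, e@B1, e@B3, f@B1}  OUT={b@B0, e@B1, f@B1}
  B2:  IN={b@B0, e@B1, f@B1}  OUT={b@B2, e@B2, f@B1}
  B3:  IN={b@B2, e@B2, f@B1}  OUT={b@B2, e@B3, f@B1}
  B4:  IN={b@B2, e@B3, f@B1}  OUT={a@B4, b@B2, e@B4, f@B4}
  B5:  IN={a@B4, b@B0, b@B2, e@B1, e@B2, e@B4, f@B1, f@B4}  OUT={a@B4, b@B0, b@B2, c@B5, e@B1, e@B2, e@B4, f@B1, f@B4}

Merge at B4: IN[B4] = OUT[B3] = {b@B2, e@B3, f@B1}
Applying B4's transfer function to that IN value gives OUT[B4] (row B4 above).

Answer: {a@B4, b@B2, e@B4, f@B4}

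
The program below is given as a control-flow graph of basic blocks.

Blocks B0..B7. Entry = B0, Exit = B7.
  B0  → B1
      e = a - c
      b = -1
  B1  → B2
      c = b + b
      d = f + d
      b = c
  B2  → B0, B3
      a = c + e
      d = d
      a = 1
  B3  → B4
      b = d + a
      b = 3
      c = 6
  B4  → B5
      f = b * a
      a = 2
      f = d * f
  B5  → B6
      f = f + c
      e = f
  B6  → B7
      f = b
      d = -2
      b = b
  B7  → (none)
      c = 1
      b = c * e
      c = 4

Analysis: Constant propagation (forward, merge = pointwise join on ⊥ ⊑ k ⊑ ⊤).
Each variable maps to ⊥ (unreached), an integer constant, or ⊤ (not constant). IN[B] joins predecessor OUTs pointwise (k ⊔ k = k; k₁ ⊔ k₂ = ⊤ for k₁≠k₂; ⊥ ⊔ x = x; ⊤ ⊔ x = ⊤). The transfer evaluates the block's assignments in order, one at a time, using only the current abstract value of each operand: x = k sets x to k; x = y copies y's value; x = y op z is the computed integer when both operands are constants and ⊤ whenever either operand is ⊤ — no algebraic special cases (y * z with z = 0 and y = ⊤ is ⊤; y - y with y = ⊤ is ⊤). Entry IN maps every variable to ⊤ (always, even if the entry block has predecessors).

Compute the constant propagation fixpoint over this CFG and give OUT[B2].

Per-block solution:
  B0:  IN=(all ⊤)  OUT={b:-1; rest ⊤}
  B1:  IN={b:-1; rest ⊤}  OUT={b:-2, c:-2; rest ⊤}
  B2:  IN={b:-2, c:-2; rest ⊤}  OUT={a:1, b:-2, c:-2; rest ⊤}
  B3:  IN={a:1, b:-2, c:-2; rest ⊤}  OUT={a:1, b:3, c:6; rest ⊤}
  B4:  IN={a:1, b:3, c:6; rest ⊤}  OUT={a:2, b:3, c:6; rest ⊤}
  B5:  IN={a:2, b:3, c:6; rest ⊤}  OUT={a:2, b:3, c:6; rest ⊤}
  B6:  IN={a:2, b:3, c:6; rest ⊤}  OUT={a:2, b:3, c:6, d:-2, f:3; rest ⊤}
  B7:  IN={a:2, b:3, c:6, d:-2, f:3; rest ⊤}  OUT={a:2, c:4, d:-2, f:3; rest ⊤}

Merge at B2: IN[B2] = OUT[B1] = {a: ⊤, b: -2, c: -2, d: ⊤, e: ⊤, f: ⊤}
Applying B2's transfer function to that IN value gives OUT[B2] (row B2 above).

Answer: {a: 1, b: -2, c: -2, d: ⊤, e: ⊤, f: ⊤}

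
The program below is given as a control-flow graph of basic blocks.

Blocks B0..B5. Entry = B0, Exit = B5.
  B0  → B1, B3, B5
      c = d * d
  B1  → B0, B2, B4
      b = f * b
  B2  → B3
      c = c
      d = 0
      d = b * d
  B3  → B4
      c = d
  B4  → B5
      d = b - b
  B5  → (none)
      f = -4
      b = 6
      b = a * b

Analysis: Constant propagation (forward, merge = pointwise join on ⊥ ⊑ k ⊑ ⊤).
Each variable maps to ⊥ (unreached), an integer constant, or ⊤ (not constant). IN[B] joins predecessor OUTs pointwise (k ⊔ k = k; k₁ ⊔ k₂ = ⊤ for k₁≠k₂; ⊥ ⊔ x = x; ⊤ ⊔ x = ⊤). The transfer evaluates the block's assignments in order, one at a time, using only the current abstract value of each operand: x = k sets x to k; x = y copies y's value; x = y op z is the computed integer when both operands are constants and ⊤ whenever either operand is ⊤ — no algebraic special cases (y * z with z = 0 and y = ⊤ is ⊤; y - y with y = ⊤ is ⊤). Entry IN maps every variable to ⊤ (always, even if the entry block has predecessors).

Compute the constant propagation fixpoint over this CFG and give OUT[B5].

Answer: {a: ⊤, b: ⊤, c: ⊤, d: ⊤, e: ⊤, f: -4}

Working:
Per-block solution:
  B0:   IN=(all ⊤)   OUT=(all ⊤)
  B1:   IN=(all ⊤)   OUT=(all ⊤)
  B2:   IN=(all ⊤)   OUT=(all ⊤)
  B3:   IN=(all ⊤)   OUT=(all ⊤)
  B4:   IN=(all ⊤)   OUT=(all ⊤)
  B5:   IN=(all ⊤)   OUT={f:-4; rest ⊤}

Merge at B5: IN[B5] = OUT[B0] ⊔ OUT[B4] = {a: ⊤, b: ⊤, c: ⊤, d: ⊤, e: ⊤, f: ⊤}
Applying B5's transfer function to that IN value gives OUT[B5] (row B5 above).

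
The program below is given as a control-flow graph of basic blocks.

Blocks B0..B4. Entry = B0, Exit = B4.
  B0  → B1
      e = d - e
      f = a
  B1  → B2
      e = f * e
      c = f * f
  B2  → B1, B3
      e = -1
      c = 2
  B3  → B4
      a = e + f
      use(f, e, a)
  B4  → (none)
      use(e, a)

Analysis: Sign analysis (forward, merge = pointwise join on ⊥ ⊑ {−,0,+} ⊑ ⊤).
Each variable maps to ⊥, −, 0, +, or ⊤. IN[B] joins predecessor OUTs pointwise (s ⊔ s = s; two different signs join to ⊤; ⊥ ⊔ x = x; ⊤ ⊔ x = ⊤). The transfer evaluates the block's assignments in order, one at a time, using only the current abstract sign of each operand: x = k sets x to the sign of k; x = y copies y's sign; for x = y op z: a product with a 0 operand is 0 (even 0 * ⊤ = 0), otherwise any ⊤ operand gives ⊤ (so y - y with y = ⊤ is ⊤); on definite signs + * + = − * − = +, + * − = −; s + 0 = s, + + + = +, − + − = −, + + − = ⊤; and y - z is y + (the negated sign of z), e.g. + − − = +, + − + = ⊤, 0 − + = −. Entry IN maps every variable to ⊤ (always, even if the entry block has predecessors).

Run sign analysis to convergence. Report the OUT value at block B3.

Answer: {a: ⊤, b: ⊤, c: +, d: ⊤, e: -, f: ⊤}

Trace:
Per-block solution:
  B0: | IN=(all ⊤) | OUT=(all ⊤)
  B1: | IN=(all ⊤) | OUT=(all ⊤)
  B2: | IN=(all ⊤) | OUT={c:+, e:-; rest ⊤}
  B3: | IN={c:+, e:-; rest ⊤} | OUT={c:+, e:-; rest ⊤}
  B4: | IN={c:+, e:-; rest ⊤} | OUT={c:+, e:-; rest ⊤}

Merge at B3: IN[B3] = OUT[B2] = {a: ⊤, b: ⊤, c: +, d: ⊤, e: -, f: ⊤}
Applying B3's transfer function to that IN value gives OUT[B3] (row B3 above).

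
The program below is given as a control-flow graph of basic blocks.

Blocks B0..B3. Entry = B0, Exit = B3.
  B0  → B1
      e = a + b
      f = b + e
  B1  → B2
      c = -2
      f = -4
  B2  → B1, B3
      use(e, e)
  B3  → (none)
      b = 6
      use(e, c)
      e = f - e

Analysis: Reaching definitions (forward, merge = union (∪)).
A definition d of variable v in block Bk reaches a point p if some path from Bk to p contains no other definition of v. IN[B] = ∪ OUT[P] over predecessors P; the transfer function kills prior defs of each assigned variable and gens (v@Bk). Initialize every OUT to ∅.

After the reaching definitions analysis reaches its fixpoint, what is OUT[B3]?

Fixpoint table:
  B0: | IN={} | OUT={e@B0, f@B0}
  B1: | IN={c@B1, e@B0, f@B0, f@B1} | OUT={c@B1, e@B0, f@B1}
  B2: | IN={c@B1, e@B0, f@B1} | OUT={c@B1, e@B0, f@B1}
  B3: | IN={c@B1, e@B0, f@B1} | OUT={b@B3, c@B1, e@B3, f@B1}

Merge at B3: IN[B3] = OUT[B2] = {c@B1, e@B0, f@B1}
Applying B3's transfer function to that IN value gives OUT[B3] (row B3 above).

Answer: {b@B3, c@B1, e@B3, f@B1}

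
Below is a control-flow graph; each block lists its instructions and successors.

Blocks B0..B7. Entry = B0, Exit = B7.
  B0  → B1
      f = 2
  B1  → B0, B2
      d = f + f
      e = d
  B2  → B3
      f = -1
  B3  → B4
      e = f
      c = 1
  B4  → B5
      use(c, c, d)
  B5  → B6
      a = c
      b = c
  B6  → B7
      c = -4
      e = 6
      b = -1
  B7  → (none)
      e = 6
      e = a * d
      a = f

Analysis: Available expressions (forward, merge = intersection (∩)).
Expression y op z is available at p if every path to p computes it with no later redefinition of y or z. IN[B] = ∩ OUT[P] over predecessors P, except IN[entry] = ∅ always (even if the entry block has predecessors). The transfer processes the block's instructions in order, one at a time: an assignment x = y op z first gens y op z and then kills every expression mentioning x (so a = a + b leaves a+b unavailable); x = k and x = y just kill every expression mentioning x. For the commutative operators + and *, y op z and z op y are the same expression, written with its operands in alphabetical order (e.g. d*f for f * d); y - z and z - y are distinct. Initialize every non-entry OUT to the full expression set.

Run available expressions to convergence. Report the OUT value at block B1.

Answer: {f+f}

Trace:
Converged values:
  B0:   IN={}   OUT={}
  B1:   IN={}   OUT={f+f}
  B2:   IN={f+f}   OUT={}
  B3:   IN={}   OUT={}
  B4:   IN={}   OUT={}
  B5:   IN={}   OUT={}
  B6:   IN={}   OUT={}
  B7:   IN={}   OUT={}

Merge at B1: IN[B1] = OUT[B0] = {}
Applying B1's transfer function to that IN value gives OUT[B1] (row B1 above).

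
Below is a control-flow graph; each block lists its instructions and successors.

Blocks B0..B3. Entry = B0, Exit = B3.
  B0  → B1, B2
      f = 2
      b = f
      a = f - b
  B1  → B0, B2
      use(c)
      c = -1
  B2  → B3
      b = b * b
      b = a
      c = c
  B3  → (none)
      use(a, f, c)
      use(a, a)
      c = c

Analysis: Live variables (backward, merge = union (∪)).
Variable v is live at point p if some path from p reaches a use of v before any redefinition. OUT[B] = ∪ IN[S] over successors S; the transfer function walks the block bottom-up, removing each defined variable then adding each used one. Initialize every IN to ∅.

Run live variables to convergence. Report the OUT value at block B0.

Answer: {a, b, c, f}

Working:
Fixpoint table:
  B0: | IN={c} | OUT={a, b, c, f}
  B1: | IN={a, b, c, f} | OUT={a, b, c, f}
  B2: | IN={a, b, c, f} | OUT={a, c, f}
  B3: | IN={a, c, f} | OUT={}

Merge at B0: OUT[B0] = IN[B1] ⊔ IN[B2] = {a, b, c, f}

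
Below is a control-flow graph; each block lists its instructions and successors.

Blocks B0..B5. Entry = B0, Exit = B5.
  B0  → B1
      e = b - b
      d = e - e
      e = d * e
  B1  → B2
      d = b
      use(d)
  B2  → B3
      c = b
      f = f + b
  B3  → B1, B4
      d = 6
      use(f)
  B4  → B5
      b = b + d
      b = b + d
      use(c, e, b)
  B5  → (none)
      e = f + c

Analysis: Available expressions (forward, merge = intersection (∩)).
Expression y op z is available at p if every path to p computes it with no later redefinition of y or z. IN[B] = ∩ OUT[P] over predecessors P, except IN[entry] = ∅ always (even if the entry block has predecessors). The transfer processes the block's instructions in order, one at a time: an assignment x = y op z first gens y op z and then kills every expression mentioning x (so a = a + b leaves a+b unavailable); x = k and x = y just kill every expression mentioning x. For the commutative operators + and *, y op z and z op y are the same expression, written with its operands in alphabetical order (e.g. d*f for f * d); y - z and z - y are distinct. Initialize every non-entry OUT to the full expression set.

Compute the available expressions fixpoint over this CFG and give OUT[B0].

Answer: {b-b}

Derivation:
Per-block solution:
  B0:  IN={}  OUT={b-b}
  B1:  IN={b-b}  OUT={b-b}
  B2:  IN={b-b}  OUT={b-b}
  B3:  IN={b-b}  OUT={b-b}
  B4:  IN={b-b}  OUT={}
  B5:  IN={}  OUT={c+f}

B0 is the boundary node: IN[B0] = {}
Applying B0's transfer function to that IN value gives OUT[B0] (row B0 above).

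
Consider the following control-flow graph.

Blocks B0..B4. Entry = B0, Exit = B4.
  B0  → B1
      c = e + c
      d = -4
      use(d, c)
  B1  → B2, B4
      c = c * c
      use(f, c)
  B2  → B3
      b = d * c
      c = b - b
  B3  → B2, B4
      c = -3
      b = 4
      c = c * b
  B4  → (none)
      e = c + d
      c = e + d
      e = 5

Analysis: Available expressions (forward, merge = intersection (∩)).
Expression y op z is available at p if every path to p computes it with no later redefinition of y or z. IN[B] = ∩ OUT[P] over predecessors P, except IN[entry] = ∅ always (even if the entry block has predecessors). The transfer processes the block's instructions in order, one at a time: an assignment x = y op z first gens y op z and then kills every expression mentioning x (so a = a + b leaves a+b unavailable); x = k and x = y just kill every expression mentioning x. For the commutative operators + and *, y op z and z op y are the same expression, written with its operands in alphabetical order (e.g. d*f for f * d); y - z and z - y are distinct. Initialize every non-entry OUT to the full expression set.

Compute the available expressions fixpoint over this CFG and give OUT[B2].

Answer: {b-b}

Working:
Fixpoint table:
  B0:  IN={}  OUT={}
  B1:  IN={}  OUT={}
  B2:  IN={}  OUT={b-b}
  B3:  IN={b-b}  OUT={}
  B4:  IN={}  OUT={}

Merge at B2: IN[B2] = OUT[B1] ∩ OUT[B3] = {}
Applying B2's transfer function to that IN value gives OUT[B2] (row B2 above).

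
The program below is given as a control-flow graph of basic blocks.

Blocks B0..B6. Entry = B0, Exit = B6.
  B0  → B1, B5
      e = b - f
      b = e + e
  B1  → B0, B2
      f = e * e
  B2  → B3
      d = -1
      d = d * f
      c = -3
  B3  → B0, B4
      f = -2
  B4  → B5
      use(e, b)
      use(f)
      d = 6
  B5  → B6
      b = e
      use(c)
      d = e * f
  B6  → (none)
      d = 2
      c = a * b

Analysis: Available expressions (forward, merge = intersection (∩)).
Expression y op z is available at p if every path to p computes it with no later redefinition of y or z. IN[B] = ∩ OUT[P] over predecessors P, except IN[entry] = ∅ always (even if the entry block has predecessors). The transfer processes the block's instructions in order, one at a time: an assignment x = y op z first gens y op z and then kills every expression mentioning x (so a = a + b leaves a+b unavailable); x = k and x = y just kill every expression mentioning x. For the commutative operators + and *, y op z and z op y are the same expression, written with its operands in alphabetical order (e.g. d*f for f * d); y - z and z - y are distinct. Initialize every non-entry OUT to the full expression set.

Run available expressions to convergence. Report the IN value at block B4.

Fixpoint table:
  B0:  IN={}  OUT={e+e}
  B1:  IN={e+e}  OUT={e*e, e+e}
  B2:  IN={e*e, e+e}  OUT={e*e, e+e}
  B3:  IN={e*e, e+e}  OUT={e*e, e+e}
  B4:  IN={e*e, e+e}  OUT={e*e, e+e}
  B5:  IN={e+e}  OUT={e*f, e+e}
  B6:  IN={e*f, e+e}  OUT={a*b, e*f, e+e}

Merge at B4: IN[B4] = OUT[B3] = {e*e, e+e}

Answer: {e*e, e+e}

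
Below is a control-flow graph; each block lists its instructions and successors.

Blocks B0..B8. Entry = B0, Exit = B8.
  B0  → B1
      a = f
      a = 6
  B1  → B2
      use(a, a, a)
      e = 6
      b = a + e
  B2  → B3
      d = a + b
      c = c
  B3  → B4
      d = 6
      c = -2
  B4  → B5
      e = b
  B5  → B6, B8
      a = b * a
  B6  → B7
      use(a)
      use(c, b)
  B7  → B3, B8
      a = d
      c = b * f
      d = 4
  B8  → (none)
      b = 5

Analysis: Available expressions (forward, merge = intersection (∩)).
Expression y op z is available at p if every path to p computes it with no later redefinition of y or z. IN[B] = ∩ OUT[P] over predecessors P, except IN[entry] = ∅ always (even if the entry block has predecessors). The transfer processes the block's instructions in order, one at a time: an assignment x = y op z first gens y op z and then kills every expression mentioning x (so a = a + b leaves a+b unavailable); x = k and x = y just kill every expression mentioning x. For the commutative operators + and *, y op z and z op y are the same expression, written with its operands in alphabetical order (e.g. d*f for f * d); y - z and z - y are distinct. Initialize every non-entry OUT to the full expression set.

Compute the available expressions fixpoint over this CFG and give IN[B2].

Per-block solution:
  B0:  IN={}  OUT={}
  B1:  IN={}  OUT={a+e}
  B2:  IN={a+e}  OUT={a+b, a+e}
  B3:  IN={}  OUT={}
  B4:  IN={}  OUT={}
  B5:  IN={}  OUT={}
  B6:  IN={}  OUT={}
  B7:  IN={}  OUT={b*f}
  B8:  IN={}  OUT={}

Merge at B2: IN[B2] = OUT[B1] = {a+e}

Answer: {a+e}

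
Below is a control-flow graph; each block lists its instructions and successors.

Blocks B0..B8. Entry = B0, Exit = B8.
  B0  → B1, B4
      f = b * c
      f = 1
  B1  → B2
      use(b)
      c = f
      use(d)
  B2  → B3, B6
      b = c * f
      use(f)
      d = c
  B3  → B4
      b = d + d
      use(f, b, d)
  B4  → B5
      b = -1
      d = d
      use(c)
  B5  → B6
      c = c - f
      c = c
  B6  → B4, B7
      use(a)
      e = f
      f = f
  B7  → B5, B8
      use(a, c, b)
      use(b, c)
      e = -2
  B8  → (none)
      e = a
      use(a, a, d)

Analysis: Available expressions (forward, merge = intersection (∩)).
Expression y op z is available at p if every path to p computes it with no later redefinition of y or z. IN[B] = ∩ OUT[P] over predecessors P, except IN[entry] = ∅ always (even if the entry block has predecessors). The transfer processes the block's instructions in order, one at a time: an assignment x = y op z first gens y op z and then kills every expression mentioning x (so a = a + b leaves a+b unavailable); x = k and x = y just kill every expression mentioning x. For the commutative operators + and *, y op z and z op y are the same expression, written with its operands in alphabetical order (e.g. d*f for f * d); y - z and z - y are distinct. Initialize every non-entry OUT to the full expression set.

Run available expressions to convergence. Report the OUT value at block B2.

Per-block solution:
  B0: | IN={} | OUT={b*c}
  B1: | IN={b*c} | OUT={}
  B2: | IN={} | OUT={c*f}
  B3: | IN={c*f} | OUT={c*f, d+d}
  B4: | IN={} | OUT={}
  B5: | IN={} | OUT={}
  B6: | IN={} | OUT={}
  B7: | IN={} | OUT={}
  B8: | IN={} | OUT={}

Merge at B2: IN[B2] = OUT[B1] = {}
Applying B2's transfer function to that IN value gives OUT[B2] (row B2 above).

Answer: {c*f}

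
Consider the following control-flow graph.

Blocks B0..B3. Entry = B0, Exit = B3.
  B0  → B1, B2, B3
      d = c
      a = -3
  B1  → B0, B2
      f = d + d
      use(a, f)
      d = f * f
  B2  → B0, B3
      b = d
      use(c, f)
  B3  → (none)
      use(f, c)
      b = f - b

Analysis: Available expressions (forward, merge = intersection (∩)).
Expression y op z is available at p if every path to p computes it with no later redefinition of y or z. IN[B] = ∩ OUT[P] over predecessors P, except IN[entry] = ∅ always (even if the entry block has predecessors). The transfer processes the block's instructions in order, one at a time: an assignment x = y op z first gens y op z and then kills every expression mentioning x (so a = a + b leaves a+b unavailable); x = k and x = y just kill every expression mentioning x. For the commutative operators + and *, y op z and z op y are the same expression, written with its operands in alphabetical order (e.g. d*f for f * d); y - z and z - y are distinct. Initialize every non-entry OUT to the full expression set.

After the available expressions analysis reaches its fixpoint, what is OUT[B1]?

Answer: {f*f}

Working:
Fixpoint table:
  B0:   IN={}   OUT={}
  B1:   IN={}   OUT={f*f}
  B2:   IN={}   OUT={}
  B3:   IN={}   OUT={}

Merge at B1: IN[B1] = OUT[B0] = {}
Applying B1's transfer function to that IN value gives OUT[B1] (row B1 above).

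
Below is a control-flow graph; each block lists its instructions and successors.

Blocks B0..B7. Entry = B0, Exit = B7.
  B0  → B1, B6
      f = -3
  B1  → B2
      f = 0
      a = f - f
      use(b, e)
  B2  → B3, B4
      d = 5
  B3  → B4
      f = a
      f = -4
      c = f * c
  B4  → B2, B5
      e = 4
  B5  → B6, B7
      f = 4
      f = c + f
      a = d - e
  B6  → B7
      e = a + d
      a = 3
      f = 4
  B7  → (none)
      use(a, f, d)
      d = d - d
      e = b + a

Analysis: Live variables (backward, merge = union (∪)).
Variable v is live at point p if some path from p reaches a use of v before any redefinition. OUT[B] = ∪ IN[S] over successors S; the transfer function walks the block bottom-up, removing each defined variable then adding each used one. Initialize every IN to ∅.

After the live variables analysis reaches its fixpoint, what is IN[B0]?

Fixpoint table:
  B0: | IN={a, b, c, d, e} | OUT={a, b, c, d, e}
  B1: | IN={b, c, e} | OUT={a, b, c}
  B2: | IN={a, b, c} | OUT={a, b, c, d}
  B3: | IN={a, b, c, d} | OUT={a, b, c, d}
  B4: | IN={a, b, c, d} | OUT={a, b, c, d, e}
  B5: | IN={b, c, d, e} | OUT={a, b, d, f}
  B6: | IN={a, b, d} | OUT={a, b, d, f}
  B7: | IN={a, b, d, f} | OUT={}

Merge at B0: OUT[B0] = IN[B1] ⊔ IN[B6] = {a, b, c, d, e}
Applying B0's transfer function to that OUT value gives IN[B0] (row B0 above).

Answer: {a, b, c, d, e}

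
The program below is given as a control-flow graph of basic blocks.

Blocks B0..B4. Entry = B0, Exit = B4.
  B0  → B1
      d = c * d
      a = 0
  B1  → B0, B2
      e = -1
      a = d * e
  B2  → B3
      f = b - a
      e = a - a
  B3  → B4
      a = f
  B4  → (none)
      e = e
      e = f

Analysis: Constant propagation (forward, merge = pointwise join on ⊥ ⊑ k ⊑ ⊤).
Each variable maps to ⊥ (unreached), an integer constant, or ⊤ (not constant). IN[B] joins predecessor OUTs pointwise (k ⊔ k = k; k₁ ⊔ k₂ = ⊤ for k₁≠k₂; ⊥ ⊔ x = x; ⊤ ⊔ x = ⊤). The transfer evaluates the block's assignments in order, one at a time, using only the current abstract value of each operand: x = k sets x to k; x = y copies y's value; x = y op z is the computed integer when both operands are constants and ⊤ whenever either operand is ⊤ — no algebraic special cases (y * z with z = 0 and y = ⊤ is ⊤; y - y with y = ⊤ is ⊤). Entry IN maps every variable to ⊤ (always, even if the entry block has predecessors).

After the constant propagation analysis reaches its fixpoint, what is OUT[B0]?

Answer: {a: 0, b: ⊤, c: ⊤, d: ⊤, e: ⊤, f: ⊤}

Trace:
Converged values:
  B0: | IN=(all ⊤) | OUT={a:0; rest ⊤}
  B1: | IN={a:0; rest ⊤} | OUT={e:-1; rest ⊤}
  B2: | IN={e:-1; rest ⊤} | OUT=(all ⊤)
  B3: | IN=(all ⊤) | OUT=(all ⊤)
  B4: | IN=(all ⊤) | OUT=(all ⊤)

Merge at B0 (entry node, so the boundary value (all ⊤) is joined with the incoming edge(s)): IN[B0] = (all ⊤) ⊔ OUT[B1] = {a: ⊤, b: ⊤, c: ⊤, d: ⊤, e: ⊤, f: ⊤}
Applying B0's transfer function to that IN value gives OUT[B0] (row B0 above).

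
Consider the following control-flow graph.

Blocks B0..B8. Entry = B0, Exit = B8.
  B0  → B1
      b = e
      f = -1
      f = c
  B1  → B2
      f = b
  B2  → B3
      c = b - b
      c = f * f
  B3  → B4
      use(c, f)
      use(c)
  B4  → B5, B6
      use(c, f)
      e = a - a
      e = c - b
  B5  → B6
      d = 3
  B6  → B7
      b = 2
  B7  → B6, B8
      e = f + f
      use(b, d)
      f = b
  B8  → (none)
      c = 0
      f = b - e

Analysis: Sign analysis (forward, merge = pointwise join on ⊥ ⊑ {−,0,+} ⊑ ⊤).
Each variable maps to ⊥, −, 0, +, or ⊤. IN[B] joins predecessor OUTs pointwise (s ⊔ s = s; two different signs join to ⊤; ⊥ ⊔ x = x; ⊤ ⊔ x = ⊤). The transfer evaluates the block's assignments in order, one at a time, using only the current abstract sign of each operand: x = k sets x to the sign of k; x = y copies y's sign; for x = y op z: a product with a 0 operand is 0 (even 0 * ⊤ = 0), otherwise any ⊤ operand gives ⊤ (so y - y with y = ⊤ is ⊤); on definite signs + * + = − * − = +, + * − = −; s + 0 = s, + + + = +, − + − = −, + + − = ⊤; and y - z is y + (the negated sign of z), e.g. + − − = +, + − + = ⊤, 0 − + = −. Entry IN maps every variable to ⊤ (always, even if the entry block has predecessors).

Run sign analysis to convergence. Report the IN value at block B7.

Per-block solution:
  B0: | IN=(all ⊤) | OUT=(all ⊤)
  B1: | IN=(all ⊤) | OUT=(all ⊤)
  B2: | IN=(all ⊤) | OUT=(all ⊤)
  B3: | IN=(all ⊤) | OUT=(all ⊤)
  B4: | IN=(all ⊤) | OUT=(all ⊤)
  B5: | IN=(all ⊤) | OUT={d:+; rest ⊤}
  B6: | IN=(all ⊤) | OUT={b:+; rest ⊤}
  B7: | IN={b:+; rest ⊤} | OUT={b:+, f:+; rest ⊤}
  B8: | IN={b:+, f:+; rest ⊤} | OUT={b:+, c:0; rest ⊤}

Merge at B7: IN[B7] = OUT[B6] = {a: ⊤, b: +, c: ⊤, d: ⊤, e: ⊤, f: ⊤}

Answer: {a: ⊤, b: +, c: ⊤, d: ⊤, e: ⊤, f: ⊤}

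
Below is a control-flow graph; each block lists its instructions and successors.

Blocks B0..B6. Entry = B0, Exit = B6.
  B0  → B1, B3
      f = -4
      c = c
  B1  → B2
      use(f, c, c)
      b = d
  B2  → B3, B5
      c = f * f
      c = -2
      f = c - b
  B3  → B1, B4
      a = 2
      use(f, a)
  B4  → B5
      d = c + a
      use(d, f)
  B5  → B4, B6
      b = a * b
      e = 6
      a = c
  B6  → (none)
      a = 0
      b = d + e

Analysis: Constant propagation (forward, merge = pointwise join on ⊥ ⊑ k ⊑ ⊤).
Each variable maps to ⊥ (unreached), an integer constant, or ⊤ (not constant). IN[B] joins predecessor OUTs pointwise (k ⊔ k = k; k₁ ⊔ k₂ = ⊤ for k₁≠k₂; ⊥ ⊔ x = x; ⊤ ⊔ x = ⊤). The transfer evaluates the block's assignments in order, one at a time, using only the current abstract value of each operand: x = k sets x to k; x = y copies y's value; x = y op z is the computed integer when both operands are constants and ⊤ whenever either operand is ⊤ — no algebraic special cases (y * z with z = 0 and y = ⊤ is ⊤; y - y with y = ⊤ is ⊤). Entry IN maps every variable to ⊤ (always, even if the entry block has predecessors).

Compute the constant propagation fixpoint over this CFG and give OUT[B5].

Converged values:
  B0: | IN=(all ⊤) | OUT={f:-4; rest ⊤}
  B1: | IN=(all ⊤) | OUT=(all ⊤)
  B2: | IN=(all ⊤) | OUT={c:-2; rest ⊤}
  B3: | IN=(all ⊤) | OUT={a:2; rest ⊤}
  B4: | IN=(all ⊤) | OUT=(all ⊤)
  B5: | IN=(all ⊤) | OUT={e:6; rest ⊤}
  B6: | IN={e:6; rest ⊤} | OUT={a:0, e:6; rest ⊤}

Merge at B5: IN[B5] = OUT[B2] ⊔ OUT[B4] = {a: ⊤, b: ⊤, c: ⊤, d: ⊤, e: ⊤, f: ⊤}
Applying B5's transfer function to that IN value gives OUT[B5] (row B5 above).

Answer: {a: ⊤, b: ⊤, c: ⊤, d: ⊤, e: 6, f: ⊤}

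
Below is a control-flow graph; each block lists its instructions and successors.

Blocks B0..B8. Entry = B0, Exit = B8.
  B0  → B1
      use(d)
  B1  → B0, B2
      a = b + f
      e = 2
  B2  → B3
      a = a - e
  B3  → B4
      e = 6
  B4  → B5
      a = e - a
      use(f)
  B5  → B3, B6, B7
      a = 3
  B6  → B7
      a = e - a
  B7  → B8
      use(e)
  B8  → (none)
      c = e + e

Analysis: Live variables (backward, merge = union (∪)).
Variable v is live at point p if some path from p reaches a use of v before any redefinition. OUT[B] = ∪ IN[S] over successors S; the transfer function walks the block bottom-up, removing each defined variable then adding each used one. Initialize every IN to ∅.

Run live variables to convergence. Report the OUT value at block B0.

Converged values:
  B0:  IN={b, d, f}  OUT={b, d, f}
  B1:  IN={b, d, f}  OUT={a, b, d, e, f}
  B2:  IN={a, e, f}  OUT={a, f}
  B3:  IN={a, f}  OUT={a, e, f}
  B4:  IN={a, e, f}  OUT={e, f}
  B5:  IN={e, f}  OUT={a, e, f}
  B6:  IN={a, e}  OUT={e}
  B7:  IN={e}  OUT={e}
  B8:  IN={e}  OUT={}

Merge at B0: OUT[B0] = IN[B1] = {b, d, f}

Answer: {b, d, f}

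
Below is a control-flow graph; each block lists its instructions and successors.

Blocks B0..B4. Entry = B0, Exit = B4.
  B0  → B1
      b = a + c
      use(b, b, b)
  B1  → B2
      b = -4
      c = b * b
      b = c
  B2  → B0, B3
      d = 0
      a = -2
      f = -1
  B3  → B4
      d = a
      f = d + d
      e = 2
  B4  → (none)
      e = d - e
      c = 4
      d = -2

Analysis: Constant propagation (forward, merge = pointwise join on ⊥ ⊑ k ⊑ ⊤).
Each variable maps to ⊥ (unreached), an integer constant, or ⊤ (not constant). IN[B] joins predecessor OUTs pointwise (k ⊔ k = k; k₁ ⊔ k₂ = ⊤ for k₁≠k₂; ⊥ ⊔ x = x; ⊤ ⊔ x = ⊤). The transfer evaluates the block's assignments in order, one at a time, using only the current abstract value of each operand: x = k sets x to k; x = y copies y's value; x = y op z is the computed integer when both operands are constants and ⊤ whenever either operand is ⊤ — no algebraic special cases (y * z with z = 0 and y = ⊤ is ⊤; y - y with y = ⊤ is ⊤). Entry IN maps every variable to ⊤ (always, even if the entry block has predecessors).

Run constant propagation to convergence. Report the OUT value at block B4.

Answer: {a: -2, b: 16, c: 4, d: -2, e: -4, f: -4}

Derivation:
Converged values:
  B0:   IN=(all ⊤)   OUT=(all ⊤)
  B1:   IN=(all ⊤)   OUT={b:16, c:16; rest ⊤}
  B2:   IN={b:16, c:16; rest ⊤}   OUT={a:-2, b:16, c:16, d:0, f:-1; rest ⊤}
  B3:   IN={a:-2, b:16, c:16, d:0, f:-1; rest ⊤}   OUT={a:-2, b:16, c:16, d:-2, e:2, f:-4; rest ⊤}
  B4:   IN={a:-2, b:16, c:16, d:-2, e:2, f:-4; rest ⊤}   OUT={a:-2, b:16, c:4, d:-2, e:-4, f:-4; rest ⊤}

Merge at B4: IN[B4] = OUT[B3] = {a: -2, b: 16, c: 16, d: -2, e: 2, f: -4}
Applying B4's transfer function to that IN value gives OUT[B4] (row B4 above).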